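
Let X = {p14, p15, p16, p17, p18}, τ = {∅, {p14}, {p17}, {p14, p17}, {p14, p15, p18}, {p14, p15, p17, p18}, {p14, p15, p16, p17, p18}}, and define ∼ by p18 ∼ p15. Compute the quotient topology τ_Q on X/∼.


X/∼ = {[p14], [p15=p18], [p16], [p17]}; |τ_Q| = 7.

Equivalence classes: [p14], [p15=p18], [p16], [p17].
Quotient map π: X → X/∼ sends p14 ↦ [p14], p15 ↦ [p15=p18], p16 ↦ [p16], p17 ↦ [p17], p18 ↦ [p15=p18].
For each subset V ⊆ X/∼, compute π^{-1}(V) ⊆ X and check whether π^{-1}(V) ∈ τ. V is open in τ_Q iff π^{-1}(V) ∈ τ.
  V = {}: π^{-1}(V) = ∅ ∈ τ ✓.
  V = {[p14]}: π^{-1}(V) = {p14} ∈ τ ✓.
  V = {[p15=p18]}: π^{-1}(V) = {p15, p18} ∉ τ ✗.
  V = {[p14], [p15=p18]}: π^{-1}(V) = {p14, p15, p18} ∈ τ ✓.
  V = {[p16]}: π^{-1}(V) = {p16} ∉ τ ✗.
  V = {[p14], [p16]}: π^{-1}(V) = {p14, p16} ∉ τ ✗.
  V = {[p15=p18], [p16]}: π^{-1}(V) = {p15, p16, p18} ∉ τ ✗.
  V = {[p14], [p15=p18], [p16]}: π^{-1}(V) = {p14, p15, p16, p18} ∉ τ ✗.
  V = {[p17]}: π^{-1}(V) = {p17} ∈ τ ✓.
  V = {[p14], [p17]}: π^{-1}(V) = {p14, p17} ∈ τ ✓.
  V = {[p15=p18], [p17]}: π^{-1}(V) = {p15, p17, p18} ∉ τ ✗.
  V = {[p14], [p15=p18], [p17]}: π^{-1}(V) = {p14, p15, p17, p18} ∈ τ ✓.
  V = {[p16], [p17]}: π^{-1}(V) = {p16, p17} ∉ τ ✗.
  V = {[p14], [p16], [p17]}: π^{-1}(V) = {p14, p16, p17} ∉ τ ✗.
  V = {[p15=p18], [p16], [p17]}: π^{-1}(V) = {p15, p16, p17, p18} ∉ τ ✗.
  V = {[p14], [p15=p18], [p16], [p17]}: π^{-1}(V) = {p14, p15, p16, p17, p18} ∈ τ ✓.
Open sets in the quotient: τ_Q = {{}, {[p14]}, {[p14], [p15=p18]}, {[p17]}, {[p14], [p17]}, {[p14], [p15=p18], [p17]}, {[p14], [p15=p18], [p16], [p17]}} (7 elements).


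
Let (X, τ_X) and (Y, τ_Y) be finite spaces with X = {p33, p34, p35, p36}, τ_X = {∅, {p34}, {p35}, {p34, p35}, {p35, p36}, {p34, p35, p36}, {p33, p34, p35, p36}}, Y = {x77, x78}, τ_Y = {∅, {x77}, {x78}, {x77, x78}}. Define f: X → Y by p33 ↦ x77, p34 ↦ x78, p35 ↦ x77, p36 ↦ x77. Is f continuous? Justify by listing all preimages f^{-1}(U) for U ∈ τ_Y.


f is NOT continuous.

Compute f^{-1}(U) for each U ∈ τ_Y:
  U = ∅: f^{-1}(U) = ∅ ∈ τ_X ✓.
  U = {x77}: f^{-1}(U) = {p33, p35, p36} ∉ τ_X ✗.
  U = {x78}: f^{-1}(U) = {p34} ∈ τ_X ✓.
  U = {x77, x78}: f^{-1}(U) = {p33, p34, p35, p36} ∈ τ_X ✓.
Found U = {x77} with f^{-1}(U) = {p33, p35, p36} not in τ_X. Therefore f is NOT continuous.


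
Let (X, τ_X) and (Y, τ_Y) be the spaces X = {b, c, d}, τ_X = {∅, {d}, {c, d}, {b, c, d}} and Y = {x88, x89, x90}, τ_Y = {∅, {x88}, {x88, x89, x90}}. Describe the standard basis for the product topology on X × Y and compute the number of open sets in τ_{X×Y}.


Basis B = {∅ × ∅, {d} × {x88}, {c, d} × {x88}, {b, c, d} × {x88}, {d} × {x88, x89, x90}, {c, d} × {x88, x89, x90}, {b, c, d} × {x88, x89, x90}}; |τ_{X×Y}| = 10.

Enumerate products U × V with U ∈ τ_X, V ∈ τ_Y (deduplicated):
  ∅ × ∅ = {} (∅)
  {d} × {x88} = {(d,x88)}
  {c, d} × {x88} = {(c,x88), (d,x88)}
  {b, c, d} × {x88} = {(b,x88), (c,x88), (d,x88)}
  {d} × {x88, x89, x90} = {(d,x88), (d,x89), (d,x90)}
  {c, d} × {x88, x89, x90} = {(c,x88), (c,x89), (c,x90), (d,x88), (d,x89), (d,x90)}
  {b, c, d} × {x88, x89, x90} = {(b,x88), (b,x89), (b,x90), (c,x88), (c,x89), (c,x90), (d,x88), (d,x89), (d,x90)}
These 7 distinct sets form the basis B.
Close under arbitrary unions to get τ_{X×Y}; counting gives |τ_{X×Y}| = 10.


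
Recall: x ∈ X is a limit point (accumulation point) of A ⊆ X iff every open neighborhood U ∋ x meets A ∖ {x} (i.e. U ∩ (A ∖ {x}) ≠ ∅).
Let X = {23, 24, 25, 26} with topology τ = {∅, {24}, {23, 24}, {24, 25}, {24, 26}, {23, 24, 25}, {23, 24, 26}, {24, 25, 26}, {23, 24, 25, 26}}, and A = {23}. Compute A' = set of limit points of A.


A' = ∅

For each x ∈ X, list the open sets U ∈ τ with x ∈ U, then check whether U ∩ (A ∖ {x}) ≠ ∅ for every such U.
  x = 23: open {23, 24} ∋ x has {23, 24} ∩ (A ∖ {23}) = ∅, so x is NOT a limit point.
  x = 24: open {24} ∋ x has {24} ∩ (A ∖ {24}) = ∅, so x is NOT a limit point.
  x = 25: open {24, 25} ∋ x has {24, 25} ∩ (A ∖ {25}) = ∅, so x is NOT a limit point.
  x = 26: open {24, 26} ∋ x has {24, 26} ∩ (A ∖ {26}) = ∅, so x is NOT a limit point.
Collecting: A' = ∅.


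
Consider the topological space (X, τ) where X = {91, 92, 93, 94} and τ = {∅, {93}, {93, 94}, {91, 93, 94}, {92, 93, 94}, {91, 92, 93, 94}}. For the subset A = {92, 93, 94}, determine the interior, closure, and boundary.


int(A) = {92, 93, 94}, cl(A) = {91, 92, 93, 94}, ∂A = {91}.

Closed sets in (X, τ) are complements of opens:
  closed(X, τ) = {∅, {91}, {92}, {91, 92}, {91, 92, 94}, {91, 92, 93, 94}}.
int(A) = ⋃ {U ∈ τ : U ⊆ A}. Opens contained in A: ∅, {93}, {93, 94}, {92, 93, 94}.
Taking the union of these: int(A) = {92, 93, 94}.
cl(A) = ⋂ {C closed : A ⊆ C}. Closed sets containing A: {91, 92, 93, 94}.
Intersecting these: cl(A) = {91, 92, 93, 94}.
∂A = cl(A) ∖ int(A) = {91, 92, 93, 94} ∖ {92, 93, 94} = {91}.


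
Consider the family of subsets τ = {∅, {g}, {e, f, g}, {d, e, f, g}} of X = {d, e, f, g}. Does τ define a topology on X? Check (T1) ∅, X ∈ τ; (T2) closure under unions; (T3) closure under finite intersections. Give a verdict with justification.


τ IS a topology on X.

Axiom (T1): ∅ ∈ τ? Yes; X ∈ τ? Yes.
Axiom (T2/T3): check pairwise unions and intersections of members of τ.
All pairwise intersections and unions checked — each lies in τ. Therefore τ satisfies (T1), (T2), (T3): it IS a topology on X.


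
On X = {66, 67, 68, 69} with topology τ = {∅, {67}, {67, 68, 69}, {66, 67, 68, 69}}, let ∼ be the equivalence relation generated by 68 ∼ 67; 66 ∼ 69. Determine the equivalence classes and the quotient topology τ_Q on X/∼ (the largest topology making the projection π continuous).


X/∼ = {[66=69], [67=68]}; |τ_Q| = 2.

Equivalence classes: [66=69], [67=68].
Quotient map π: X → X/∼ sends 66 ↦ [66=69], 67 ↦ [67=68], 68 ↦ [67=68], 69 ↦ [66=69].
For each subset V ⊆ X/∼, compute π^{-1}(V) ⊆ X and check whether π^{-1}(V) ∈ τ. V is open in τ_Q iff π^{-1}(V) ∈ τ.
  V = {}: π^{-1}(V) = ∅ ∈ τ ✓.
  V = {[66=69]}: π^{-1}(V) = {66, 69} ∉ τ ✗.
  V = {[67=68]}: π^{-1}(V) = {67, 68} ∉ τ ✗.
  V = {[66=69], [67=68]}: π^{-1}(V) = {66, 67, 68, 69} ∈ τ ✓.
Open sets in the quotient: τ_Q = {{}, {[66=69], [67=68]}} (2 elements).


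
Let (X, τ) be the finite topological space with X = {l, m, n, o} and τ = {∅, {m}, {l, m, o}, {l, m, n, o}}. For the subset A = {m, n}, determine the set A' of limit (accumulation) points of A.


A' = {l, n, o}

For each x ∈ X, list the open sets U ∈ τ with x ∈ U, then check whether U ∩ (A ∖ {x}) ≠ ∅ for every such U.
  x = l: opens ∋ x are {l, m, o}, {l, m, n, o}; each meets A ∖ {l}, so x IS a limit point.
  x = m: open {m} ∋ x has {m} ∩ (A ∖ {m}) = ∅, so x is NOT a limit point.
  x = n: opens ∋ x are {l, m, n, o}; each meets A ∖ {n}, so x IS a limit point.
  x = o: opens ∋ x are {l, m, o}, {l, m, n, o}; each meets A ∖ {o}, so x IS a limit point.
Collecting: A' = {l, n, o}.


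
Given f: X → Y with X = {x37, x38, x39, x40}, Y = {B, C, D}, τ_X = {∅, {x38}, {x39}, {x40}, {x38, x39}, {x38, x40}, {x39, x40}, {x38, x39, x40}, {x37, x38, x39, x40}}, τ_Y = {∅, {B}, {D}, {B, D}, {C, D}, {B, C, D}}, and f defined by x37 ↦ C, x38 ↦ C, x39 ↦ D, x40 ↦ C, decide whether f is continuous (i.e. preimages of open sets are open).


f IS continuous.

Compute f^{-1}(U) for each U ∈ τ_Y:
  U = ∅: f^{-1}(U) = ∅ ∈ τ_X ✓.
  U = {B}: f^{-1}(U) = ∅ ∈ τ_X ✓.
  U = {D}: f^{-1}(U) = {x39} ∈ τ_X ✓.
  U = {B, D}: f^{-1}(U) = {x39} ∈ τ_X ✓.
  U = {C, D}: f^{-1}(U) = {x37, x38, x39, x40} ∈ τ_X ✓.
  U = {B, C, D}: f^{-1}(U) = {x37, x38, x39, x40} ∈ τ_X ✓.
Every preimage lies in τ_X, so f IS continuous.


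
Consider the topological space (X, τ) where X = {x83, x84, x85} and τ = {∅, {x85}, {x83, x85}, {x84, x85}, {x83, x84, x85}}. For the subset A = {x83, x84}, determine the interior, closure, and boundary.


int(A) = ∅, cl(A) = {x83, x84}, ∂A = {x83, x84}.

Closed sets in (X, τ) are complements of opens:
  closed(X, τ) = {∅, {x83}, {x84}, {x83, x84}, {x83, x84, x85}}.
int(A) = ⋃ {U ∈ τ : U ⊆ A}. Opens contained in A: ∅.
Taking the union of these: int(A) = ∅.
cl(A) = ⋂ {C closed : A ⊆ C}. Closed sets containing A: {x83, x84}, {x83, x84, x85}.
Intersecting these: cl(A) = {x83, x84}.
∂A = cl(A) ∖ int(A) = {x83, x84} ∖ ∅ = {x83, x84}.


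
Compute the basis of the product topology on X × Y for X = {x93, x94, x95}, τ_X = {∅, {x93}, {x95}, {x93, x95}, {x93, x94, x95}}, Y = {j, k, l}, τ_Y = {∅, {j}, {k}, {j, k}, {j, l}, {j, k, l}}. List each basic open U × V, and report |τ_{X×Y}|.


Basis B = {∅ × ∅, {x93} × {j}, {x93} × {k}, {x95} × {j}, {x95} × {k}, {x93} × {j, k}, {x93} × {j, l}, {x93, x95} × {j}, {x93, x95} × {k}, {x95} × {j, k}, {x95} × {j, l}, {x93} × {j, k, l}, {x93, x94, x95} × {j}, {x93, x94, x95} × {k}, {x95} × {j, k, l}, {x93, x95} × {j, k}, {x93, x95} × {j, l}, {x93, x95} × {j, k, l}, {x93, x94, x95} × {j, k}, {x93, x94, x95} × {j, l}, {x93, x94, x95} × {j, k, l}}; |τ_{X×Y}| = 70.

Enumerate products U × V with U ∈ τ_X, V ∈ τ_Y (deduplicated):
  ∅ × ∅ = {} (∅)
  {x93} × {j} = {(x93,j)}
  {x93} × {k} = {(x93,k)}
  {x95} × {j} = {(x95,j)}
  {x95} × {k} = {(x95,k)}
  {x93} × {j, k} = {(x93,j), (x93,k)}
  {x93} × {j, l} = {(x93,j), (x93,l)}
  {x93, x95} × {j} = {(x93,j), (x95,j)}
  {x93, x95} × {k} = {(x93,k), (x95,k)}
  {x95} × {j, k} = {(x95,j), (x95,k)}
  {x95} × {j, l} = {(x95,j), (x95,l)}
  {x93} × {j, k, l} = {(x93,j), (x93,k), (x93,l)}
  {x93, x94, x95} × {j} = {(x93,j), (x94,j), (x95,j)}
  {x93, x94, x95} × {k} = {(x93,k), (x94,k), (x95,k)}
  {x95} × {j, k, l} = {(x95,j), (x95,k), (x95,l)}
  {x93, x95} × {j, k} = {(x93,j), (x93,k), (x95,j), (x95,k)}
  {x93, x95} × {j, l} = {(x93,j), (x93,l), (x95,j), (x95,l)}
  {x93, x95} × {j, k, l} = {(x93,j), (x93,k), (x93,l), (x95,j), (x95,k), (x95,l)}
  {x93, x94, x95} × {j, k} = {(x93,j), (x93,k), (x94,j), (x94,k), (x95,j), (x95,k)}
  {x93, x94, x95} × {j, l} = {(x93,j), (x93,l), (x94,j), (x94,l), (x95,j), (x95,l)}
  {x93, x94, x95} × {j, k, l} = {(x93,j), (x93,k), (x93,l), (x94,j), (x94,k), (x94,l), (x95,j), (x95,k), (x95,l)}
These 21 distinct sets form the basis B.
Close under arbitrary unions to get τ_{X×Y}; counting gives |τ_{X×Y}| = 70.


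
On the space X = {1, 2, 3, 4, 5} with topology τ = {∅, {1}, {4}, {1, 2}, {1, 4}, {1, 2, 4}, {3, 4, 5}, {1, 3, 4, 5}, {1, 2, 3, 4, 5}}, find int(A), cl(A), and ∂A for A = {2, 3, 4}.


int(A) = {4}, cl(A) = {2, 3, 4, 5}, ∂A = {2, 3, 5}.

Closed sets in (X, τ) are complements of opens:
  closed(X, τ) = {∅, {2}, {1, 2}, {3, 5}, {2, 3, 5}, {3, 4, 5}, {1, 2, 3, 5}, {2, 3, 4, 5}, {1, 2, 3, 4, 5}}.
int(A) = ⋃ {U ∈ τ : U ⊆ A}. Opens contained in A: ∅, {4}.
Taking the union of these: int(A) = {4}.
cl(A) = ⋂ {C closed : A ⊆ C}. Closed sets containing A: {2, 3, 4, 5}, {1, 2, 3, 4, 5}.
Intersecting these: cl(A) = {2, 3, 4, 5}.
∂A = cl(A) ∖ int(A) = {2, 3, 4, 5} ∖ {4} = {2, 3, 5}.


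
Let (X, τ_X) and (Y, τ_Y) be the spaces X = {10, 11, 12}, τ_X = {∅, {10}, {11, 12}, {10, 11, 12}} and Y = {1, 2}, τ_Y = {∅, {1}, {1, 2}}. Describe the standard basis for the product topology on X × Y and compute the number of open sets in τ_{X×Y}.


Basis B = {∅ × ∅, {10} × {1}, {10} × {1, 2}, {11, 12} × {1}, {10, 11, 12} × {1}, {11, 12} × {1, 2}, {10, 11, 12} × {1, 2}}; |τ_{X×Y}| = 9.

Enumerate products U × V with U ∈ τ_X, V ∈ τ_Y (deduplicated):
  ∅ × ∅ = {} (∅)
  {10} × {1} = {(10,1)}
  {10} × {1, 2} = {(10,1), (10,2)}
  {11, 12} × {1} = {(11,1), (12,1)}
  {10, 11, 12} × {1} = {(10,1), (11,1), (12,1)}
  {11, 12} × {1, 2} = {(11,1), (11,2), (12,1), (12,2)}
  {10, 11, 12} × {1, 2} = {(10,1), (10,2), (11,1), (11,2), (12,1), (12,2)}
These 7 distinct sets form the basis B.
Close under arbitrary unions to get τ_{X×Y}; counting gives |τ_{X×Y}| = 9.


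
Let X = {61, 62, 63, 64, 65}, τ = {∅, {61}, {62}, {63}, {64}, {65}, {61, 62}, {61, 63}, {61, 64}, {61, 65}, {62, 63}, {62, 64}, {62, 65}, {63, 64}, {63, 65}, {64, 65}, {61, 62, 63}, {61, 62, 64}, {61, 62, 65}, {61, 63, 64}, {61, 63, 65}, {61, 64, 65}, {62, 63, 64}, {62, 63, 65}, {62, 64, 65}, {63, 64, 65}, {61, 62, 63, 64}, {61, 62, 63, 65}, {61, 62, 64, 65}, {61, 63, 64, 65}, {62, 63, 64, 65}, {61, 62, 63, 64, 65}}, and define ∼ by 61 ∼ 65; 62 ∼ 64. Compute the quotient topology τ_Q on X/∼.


X/∼ = {[61=65], [62=64], [63]}; |τ_Q| = 8.

Equivalence classes: [61=65], [62=64], [63].
Quotient map π: X → X/∼ sends 61 ↦ [61=65], 62 ↦ [62=64], 63 ↦ [63], 64 ↦ [62=64], 65 ↦ [61=65].
For each subset V ⊆ X/∼, compute π^{-1}(V) ⊆ X and check whether π^{-1}(V) ∈ τ. V is open in τ_Q iff π^{-1}(V) ∈ τ.
  V = {}: π^{-1}(V) = ∅ ∈ τ ✓.
  V = {[61=65]}: π^{-1}(V) = {61, 65} ∈ τ ✓.
  V = {[62=64]}: π^{-1}(V) = {62, 64} ∈ τ ✓.
  V = {[61=65], [62=64]}: π^{-1}(V) = {61, 62, 64, 65} ∈ τ ✓.
  V = {[63]}: π^{-1}(V) = {63} ∈ τ ✓.
  V = {[61=65], [63]}: π^{-1}(V) = {61, 63, 65} ∈ τ ✓.
  V = {[62=64], [63]}: π^{-1}(V) = {62, 63, 64} ∈ τ ✓.
  V = {[61=65], [62=64], [63]}: π^{-1}(V) = {61, 62, 63, 64, 65} ∈ τ ✓.
Open sets in the quotient: τ_Q = {{}, {[61=65]}, {[62=64]}, {[61=65], [62=64]}, {[63]}, {[61=65], [63]}, {[62=64], [63]}, {[61=65], [62=64], [63]}} (8 elements).


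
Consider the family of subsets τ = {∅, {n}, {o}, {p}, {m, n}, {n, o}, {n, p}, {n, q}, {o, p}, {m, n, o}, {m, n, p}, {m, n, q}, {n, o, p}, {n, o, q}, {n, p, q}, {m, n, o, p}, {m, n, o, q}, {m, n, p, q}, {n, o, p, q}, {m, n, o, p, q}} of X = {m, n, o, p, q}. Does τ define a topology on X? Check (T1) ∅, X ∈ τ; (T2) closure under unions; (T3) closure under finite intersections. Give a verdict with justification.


τ IS a topology on X.

Axiom (T1): ∅ ∈ τ? Yes; X ∈ τ? Yes.
Axiom (T2/T3): check pairwise unions and intersections of members of τ.
All pairwise intersections and unions checked — each lies in τ. Therefore τ satisfies (T1), (T2), (T3): it IS a topology on X.


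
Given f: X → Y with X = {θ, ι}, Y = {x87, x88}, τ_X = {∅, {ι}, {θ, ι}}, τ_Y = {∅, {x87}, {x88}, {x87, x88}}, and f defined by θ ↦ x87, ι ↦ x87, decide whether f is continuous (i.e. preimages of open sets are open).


f IS continuous.

Compute f^{-1}(U) for each U ∈ τ_Y:
  U = ∅: f^{-1}(U) = ∅ ∈ τ_X ✓.
  U = {x87}: f^{-1}(U) = {θ, ι} ∈ τ_X ✓.
  U = {x88}: f^{-1}(U) = ∅ ∈ τ_X ✓.
  U = {x87, x88}: f^{-1}(U) = {θ, ι} ∈ τ_X ✓.
Every preimage lies in τ_X, so f IS continuous.


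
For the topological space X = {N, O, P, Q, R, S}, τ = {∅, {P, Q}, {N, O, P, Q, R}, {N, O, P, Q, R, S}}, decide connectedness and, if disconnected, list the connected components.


(X, τ) is connected.

Find clopen sets (U ∈ τ with X ∖ U ∈ τ):
  U = ∅, X ∖ U = {N, O, P, Q, R, S} — both open, so U is clopen.
  U = {N, O, P, Q, R, S}, X ∖ U = ∅ — both open, so U is clopen.
Only trivial clopens (∅ and X) exist, so (X, τ) is connected.
Compute connected components by grouping points that agree on all clopens:
  component: {N, O, P, Q, R, S}


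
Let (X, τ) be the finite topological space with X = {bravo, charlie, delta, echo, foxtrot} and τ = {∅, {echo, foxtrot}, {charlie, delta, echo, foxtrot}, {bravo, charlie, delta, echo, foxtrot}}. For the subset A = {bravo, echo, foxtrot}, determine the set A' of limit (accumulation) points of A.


A' = {bravo, charlie, delta, echo, foxtrot}

For each x ∈ X, list the open sets U ∈ τ with x ∈ U, then check whether U ∩ (A ∖ {x}) ≠ ∅ for every such U.
  x = bravo: opens ∋ x are {bravo, charlie, delta, echo, foxtrot}; each meets A ∖ {bravo}, so x IS a limit point.
  x = charlie: opens ∋ x are {charlie, delta, echo, foxtrot}, {bravo, charlie, delta, echo, foxtrot}; each meets A ∖ {charlie}, so x IS a limit point.
  x = delta: opens ∋ x are {charlie, delta, echo, foxtrot}, {bravo, charlie, delta, echo, foxtrot}; each meets A ∖ {delta}, so x IS a limit point.
  x = echo: opens ∋ x are {echo, foxtrot}, {charlie, delta, echo, foxtrot}, {bravo, charlie, delta, echo, foxtrot}; each meets A ∖ {echo}, so x IS a limit point.
  x = foxtrot: opens ∋ x are {echo, foxtrot}, {charlie, delta, echo, foxtrot}, {bravo, charlie, delta, echo, foxtrot}; each meets A ∖ {foxtrot}, so x IS a limit point.
Collecting: A' = {bravo, charlie, delta, echo, foxtrot}.


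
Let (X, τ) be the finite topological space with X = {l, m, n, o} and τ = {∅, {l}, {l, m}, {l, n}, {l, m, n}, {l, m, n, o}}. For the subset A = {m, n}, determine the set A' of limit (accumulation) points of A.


A' = {o}

For each x ∈ X, list the open sets U ∈ τ with x ∈ U, then check whether U ∩ (A ∖ {x}) ≠ ∅ for every such U.
  x = l: open {l} ∋ x has {l} ∩ (A ∖ {l}) = ∅, so x is NOT a limit point.
  x = m: open {l, m} ∋ x has {l, m} ∩ (A ∖ {m}) = ∅, so x is NOT a limit point.
  x = n: open {l, n} ∋ x has {l, n} ∩ (A ∖ {n}) = ∅, so x is NOT a limit point.
  x = o: opens ∋ x are {l, m, n, o}; each meets A ∖ {o}, so x IS a limit point.
Collecting: A' = {o}.


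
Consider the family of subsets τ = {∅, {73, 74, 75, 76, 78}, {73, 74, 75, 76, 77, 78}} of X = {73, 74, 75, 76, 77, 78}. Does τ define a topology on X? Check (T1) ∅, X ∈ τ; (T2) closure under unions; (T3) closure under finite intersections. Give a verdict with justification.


τ IS a topology on X.

Axiom (T1): ∅ ∈ τ? Yes; X ∈ τ? Yes.
Axiom (T2/T3): check pairwise unions and intersections of members of τ.
All pairwise intersections and unions checked — each lies in τ. Therefore τ satisfies (T1), (T2), (T3): it IS a topology on X.


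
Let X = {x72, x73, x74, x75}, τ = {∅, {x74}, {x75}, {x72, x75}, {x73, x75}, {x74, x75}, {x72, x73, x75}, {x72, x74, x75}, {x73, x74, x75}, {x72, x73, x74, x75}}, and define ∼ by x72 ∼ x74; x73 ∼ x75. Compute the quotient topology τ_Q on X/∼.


X/∼ = {[x72=x74], [x73=x75]}; |τ_Q| = 3.

Equivalence classes: [x72=x74], [x73=x75].
Quotient map π: X → X/∼ sends x72 ↦ [x72=x74], x73 ↦ [x73=x75], x74 ↦ [x72=x74], x75 ↦ [x73=x75].
For each subset V ⊆ X/∼, compute π^{-1}(V) ⊆ X and check whether π^{-1}(V) ∈ τ. V is open in τ_Q iff π^{-1}(V) ∈ τ.
  V = {}: π^{-1}(V) = ∅ ∈ τ ✓.
  V = {[x72=x74]}: π^{-1}(V) = {x72, x74} ∉ τ ✗.
  V = {[x73=x75]}: π^{-1}(V) = {x73, x75} ∈ τ ✓.
  V = {[x72=x74], [x73=x75]}: π^{-1}(V) = {x72, x73, x74, x75} ∈ τ ✓.
Open sets in the quotient: τ_Q = {{}, {[x73=x75]}, {[x72=x74], [x73=x75]}} (3 elements).


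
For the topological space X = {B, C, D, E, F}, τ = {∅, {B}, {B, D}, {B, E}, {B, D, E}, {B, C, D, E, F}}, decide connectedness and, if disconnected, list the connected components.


(X, τ) is connected.

Find clopen sets (U ∈ τ with X ∖ U ∈ τ):
  U = ∅, X ∖ U = {B, C, D, E, F} — both open, so U is clopen.
  U = {B, C, D, E, F}, X ∖ U = ∅ — both open, so U is clopen.
Only trivial clopens (∅ and X) exist, so (X, τ) is connected.
Compute connected components by grouping points that agree on all clopens:
  component: {B, C, D, E, F}


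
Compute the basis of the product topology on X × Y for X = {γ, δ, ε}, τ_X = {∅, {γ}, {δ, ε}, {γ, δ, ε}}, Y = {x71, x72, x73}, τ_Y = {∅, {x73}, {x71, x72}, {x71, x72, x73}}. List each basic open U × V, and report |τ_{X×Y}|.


Basis B = {∅ × ∅, {γ} × {x73}, {γ} × {x71, x72}, {δ, ε} × {x73}, {γ} × {x71, x72, x73}, {γ, δ, ε} × {x73}, {δ, ε} × {x71, x72}, {γ, δ, ε} × {x71, x72}, {δ, ε} × {x71, x72, x73}, {γ, δ, ε} × {x71, x72, x73}}; |τ_{X×Y}| = 16.

Enumerate products U × V with U ∈ τ_X, V ∈ τ_Y (deduplicated):
  ∅ × ∅ = {} (∅)
  {γ} × {x73} = {(γ,x73)}
  {γ} × {x71, x72} = {(γ,x71), (γ,x72)}
  {δ, ε} × {x73} = {(δ,x73), (ε,x73)}
  {γ} × {x71, x72, x73} = {(γ,x71), (γ,x72), (γ,x73)}
  {γ, δ, ε} × {x73} = {(γ,x73), (δ,x73), (ε,x73)}
  {δ, ε} × {x71, x72} = {(δ,x71), (δ,x72), (ε,x71), (ε,x72)}
  {γ, δ, ε} × {x71, x72} = {(γ,x71), (γ,x72), (δ,x71), (δ,x72), (ε,x71), (ε,x72)}
  {δ, ε} × {x71, x72, x73} = {(δ,x71), (δ,x72), (δ,x73), (ε,x71), (ε,x72), (ε,x73)}
  {γ, δ, ε} × {x71, x72, x73} = {(γ,x71), (γ,x72), (γ,x73), (δ,x71), (δ,x72), (δ,x73), (ε,x71), (ε,x72), (ε,x73)}
These 10 distinct sets form the basis B.
Close under arbitrary unions to get τ_{X×Y}; counting gives |τ_{X×Y}| = 16.


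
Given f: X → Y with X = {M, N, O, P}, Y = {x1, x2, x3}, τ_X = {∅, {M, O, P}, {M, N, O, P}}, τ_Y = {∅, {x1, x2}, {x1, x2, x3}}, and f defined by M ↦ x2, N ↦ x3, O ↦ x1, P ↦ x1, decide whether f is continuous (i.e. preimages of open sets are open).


f IS continuous.

Compute f^{-1}(U) for each U ∈ τ_Y:
  U = ∅: f^{-1}(U) = ∅ ∈ τ_X ✓.
  U = {x1, x2}: f^{-1}(U) = {M, O, P} ∈ τ_X ✓.
  U = {x1, x2, x3}: f^{-1}(U) = {M, N, O, P} ∈ τ_X ✓.
Every preimage lies in τ_X, so f IS continuous.


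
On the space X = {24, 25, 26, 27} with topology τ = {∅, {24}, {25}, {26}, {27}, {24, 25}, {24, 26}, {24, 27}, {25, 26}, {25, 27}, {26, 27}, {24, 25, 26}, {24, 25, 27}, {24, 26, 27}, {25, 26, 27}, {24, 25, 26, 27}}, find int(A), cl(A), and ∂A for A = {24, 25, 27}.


int(A) = {24, 25, 27}, cl(A) = {24, 25, 27}, ∂A = ∅.

Closed sets in (X, τ) are complements of opens:
  closed(X, τ) = {∅, {24}, {25}, {26}, {27}, {24, 25}, {24, 26}, {24, 27}, {25, 26}, {25, 27}, {26, 27}, {24, 25, 26}, {24, 25, 27}, {24, 26, 27}, {25, 26, 27}, {24, 25, 26, 27}}.
int(A) = ⋃ {U ∈ τ : U ⊆ A}. Opens contained in A: ∅, {24}, {25}, {27}, {24, 25}, {24, 27}, {25, 27}, {24, 25, 27}.
Taking the union of these: int(A) = {24, 25, 27}.
cl(A) = ⋂ {C closed : A ⊆ C}. Closed sets containing A: {24, 25, 27}, {24, 25, 26, 27}.
Intersecting these: cl(A) = {24, 25, 27}.
∂A = cl(A) ∖ int(A) = {24, 25, 27} ∖ {24, 25, 27} = ∅.


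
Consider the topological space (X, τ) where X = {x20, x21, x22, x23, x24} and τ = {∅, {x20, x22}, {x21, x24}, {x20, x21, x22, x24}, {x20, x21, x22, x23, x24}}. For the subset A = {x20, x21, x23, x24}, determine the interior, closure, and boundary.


int(A) = {x21, x24}, cl(A) = {x20, x21, x22, x23, x24}, ∂A = {x20, x22, x23}.

Closed sets in (X, τ) are complements of opens:
  closed(X, τ) = {∅, {x23}, {x20, x22, x23}, {x21, x23, x24}, {x20, x21, x22, x23, x24}}.
int(A) = ⋃ {U ∈ τ : U ⊆ A}. Opens contained in A: ∅, {x21, x24}.
Taking the union of these: int(A) = {x21, x24}.
cl(A) = ⋂ {C closed : A ⊆ C}. Closed sets containing A: {x20, x21, x22, x23, x24}.
Intersecting these: cl(A) = {x20, x21, x22, x23, x24}.
∂A = cl(A) ∖ int(A) = {x20, x21, x22, x23, x24} ∖ {x21, x24} = {x20, x22, x23}.


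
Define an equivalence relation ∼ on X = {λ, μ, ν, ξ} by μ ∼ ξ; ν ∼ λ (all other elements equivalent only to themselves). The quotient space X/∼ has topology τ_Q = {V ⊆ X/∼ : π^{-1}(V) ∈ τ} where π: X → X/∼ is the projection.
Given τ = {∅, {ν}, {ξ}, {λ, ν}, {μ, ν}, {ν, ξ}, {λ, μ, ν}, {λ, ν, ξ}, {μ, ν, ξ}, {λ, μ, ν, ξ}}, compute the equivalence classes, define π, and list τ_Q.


X/∼ = {[λ=ν], [μ=ξ]}; |τ_Q| = 3.

Equivalence classes: [λ=ν], [μ=ξ].
Quotient map π: X → X/∼ sends λ ↦ [λ=ν], μ ↦ [μ=ξ], ν ↦ [λ=ν], ξ ↦ [μ=ξ].
For each subset V ⊆ X/∼, compute π^{-1}(V) ⊆ X and check whether π^{-1}(V) ∈ τ. V is open in τ_Q iff π^{-1}(V) ∈ τ.
  V = {}: π^{-1}(V) = ∅ ∈ τ ✓.
  V = {[λ=ν]}: π^{-1}(V) = {λ, ν} ∈ τ ✓.
  V = {[μ=ξ]}: π^{-1}(V) = {μ, ξ} ∉ τ ✗.
  V = {[λ=ν], [μ=ξ]}: π^{-1}(V) = {λ, μ, ν, ξ} ∈ τ ✓.
Open sets in the quotient: τ_Q = {{}, {[λ=ν]}, {[λ=ν], [μ=ξ]}} (3 elements).


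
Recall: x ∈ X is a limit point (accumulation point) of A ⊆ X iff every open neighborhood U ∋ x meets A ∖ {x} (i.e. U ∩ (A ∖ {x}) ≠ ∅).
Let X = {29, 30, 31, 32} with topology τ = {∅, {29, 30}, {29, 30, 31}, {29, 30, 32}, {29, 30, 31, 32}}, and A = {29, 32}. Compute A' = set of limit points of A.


A' = {30, 31, 32}

For each x ∈ X, list the open sets U ∈ τ with x ∈ U, then check whether U ∩ (A ∖ {x}) ≠ ∅ for every such U.
  x = 29: open {29, 30} ∋ x has {29, 30} ∩ (A ∖ {29}) = ∅, so x is NOT a limit point.
  x = 30: opens ∋ x are {29, 30}, {29, 30, 31}, {29, 30, 32}, {29, 30, 31, 32}; each meets A ∖ {30}, so x IS a limit point.
  x = 31: opens ∋ x are {29, 30, 31}, {29, 30, 31, 32}; each meets A ∖ {31}, so x IS a limit point.
  x = 32: opens ∋ x are {29, 30, 32}, {29, 30, 31, 32}; each meets A ∖ {32}, so x IS a limit point.
Collecting: A' = {30, 31, 32}.


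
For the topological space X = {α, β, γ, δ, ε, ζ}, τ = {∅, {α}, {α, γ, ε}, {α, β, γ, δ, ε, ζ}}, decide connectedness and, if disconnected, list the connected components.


(X, τ) is connected.

Find clopen sets (U ∈ τ with X ∖ U ∈ τ):
  U = ∅, X ∖ U = {α, β, γ, δ, ε, ζ} — both open, so U is clopen.
  U = {α, β, γ, δ, ε, ζ}, X ∖ U = ∅ — both open, so U is clopen.
Only trivial clopens (∅ and X) exist, so (X, τ) is connected.
Compute connected components by grouping points that agree on all clopens:
  component: {α, β, γ, δ, ε, ζ}


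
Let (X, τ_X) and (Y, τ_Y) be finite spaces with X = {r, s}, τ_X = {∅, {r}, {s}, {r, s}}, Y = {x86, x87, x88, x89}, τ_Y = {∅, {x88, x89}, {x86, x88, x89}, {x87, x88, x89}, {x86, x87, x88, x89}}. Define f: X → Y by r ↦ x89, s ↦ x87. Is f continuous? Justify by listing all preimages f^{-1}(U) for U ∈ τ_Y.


f IS continuous.

Compute f^{-1}(U) for each U ∈ τ_Y:
  U = ∅: f^{-1}(U) = ∅ ∈ τ_X ✓.
  U = {x88, x89}: f^{-1}(U) = {r} ∈ τ_X ✓.
  U = {x86, x88, x89}: f^{-1}(U) = {r} ∈ τ_X ✓.
  U = {x87, x88, x89}: f^{-1}(U) = {r, s} ∈ τ_X ✓.
  U = {x86, x87, x88, x89}: f^{-1}(U) = {r, s} ∈ τ_X ✓.
Every preimage lies in τ_X, so f IS continuous.


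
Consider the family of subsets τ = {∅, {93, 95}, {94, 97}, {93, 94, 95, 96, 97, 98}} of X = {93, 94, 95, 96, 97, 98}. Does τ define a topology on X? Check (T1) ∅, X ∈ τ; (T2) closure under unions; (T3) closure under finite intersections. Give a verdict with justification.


τ is NOT a topology on X.

Axiom (T1): ∅ ∈ τ? Yes; X ∈ τ? Yes.
Axiom (T2/T3): check pairwise unions and intersections of members of τ.
Counterexample for (T2): {93, 95} ∪ {94, 97} = {93, 94, 95, 97} ∉ τ. Therefore τ is NOT a topology.


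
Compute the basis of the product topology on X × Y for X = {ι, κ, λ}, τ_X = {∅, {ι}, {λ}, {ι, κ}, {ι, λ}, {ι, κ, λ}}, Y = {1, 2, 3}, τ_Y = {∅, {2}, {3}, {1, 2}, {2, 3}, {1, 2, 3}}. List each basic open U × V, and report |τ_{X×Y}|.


Basis B = {∅ × ∅, {ι} × {2}, {ι} × {3}, {λ} × {2}, {λ} × {3}, {ι} × {1, 2}, {ι} × {2, 3}, {ι, κ} × {2}, {ι, λ} × {2}, {ι, κ} × {3}, {ι, λ} × {3}, {λ} × {1, 2}, {λ} × {2, 3}, {ι} × {1, 2, 3}, {ι, κ, λ} × {2}, {ι, κ, λ} × {3}, {λ} × {1, 2, 3}, {ι, κ} × {1, 2}, {ι, λ} × {1, 2}, {ι, κ} × {2, 3}, {ι, λ} × {2, 3}, {ι, κ} × {1, 2, 3}, {ι, λ} × {1, 2, 3}, {ι, κ, λ} × {1, 2}, {ι, κ, λ} × {2, 3}, {ι, κ, λ} × {1, 2, 3}}; |τ_{X×Y}| = 108.

Enumerate products U × V with U ∈ τ_X, V ∈ τ_Y (deduplicated):
  ∅ × ∅ = {} (∅)
  {ι} × {2} = {(ι,2)}
  {ι} × {3} = {(ι,3)}
  {λ} × {2} = {(λ,2)}
  {λ} × {3} = {(λ,3)}
  {ι} × {1, 2} = {(ι,1), (ι,2)}
  {ι} × {2, 3} = {(ι,2), (ι,3)}
  {ι, κ} × {2} = {(ι,2), (κ,2)}
  {ι, λ} × {2} = {(ι,2), (λ,2)}
  {ι, κ} × {3} = {(ι,3), (κ,3)}
  {ι, λ} × {3} = {(ι,3), (λ,3)}
  {λ} × {1, 2} = {(λ,1), (λ,2)}
  {λ} × {2, 3} = {(λ,2), (λ,3)}
  {ι} × {1, 2, 3} = {(ι,1), (ι,2), (ι,3)}
  {ι, κ, λ} × {2} = {(ι,2), (κ,2), (λ,2)}
  {ι, κ, λ} × {3} = {(ι,3), (κ,3), (λ,3)}
  {λ} × {1, 2, 3} = {(λ,1), (λ,2), (λ,3)}
  {ι, κ} × {1, 2} = {(ι,1), (ι,2), (κ,1), (κ,2)}
  {ι, λ} × {1, 2} = {(ι,1), (ι,2), (λ,1), (λ,2)}
  {ι, κ} × {2, 3} = {(ι,2), (ι,3), (κ,2), (κ,3)}
  {ι, λ} × {2, 3} = {(ι,2), (ι,3), (λ,2), (λ,3)}
  {ι, κ} × {1, 2, 3} = {(ι,1), (ι,2), (ι,3), (κ,1), (κ,2), (κ,3)}
  {ι, λ} × {1, 2, 3} = {(ι,1), (ι,2), (ι,3), (λ,1), (λ,2), (λ,3)}
  {ι, κ, λ} × {1, 2} = {(ι,1), (ι,2), (κ,1), (κ,2), (λ,1), (λ,2)}
  {ι, κ, λ} × {2, 3} = {(ι,2), (ι,3), (κ,2), (κ,3), (λ,2), (λ,3)}
  {ι, κ, λ} × {1, 2, 3} = {(ι,1), (ι,2), (ι,3), (κ,1), (κ,2), (κ,3), (λ,1), (λ,2), (λ,3)}
These 26 distinct sets form the basis B.
Close under arbitrary unions to get τ_{X×Y}; counting gives |τ_{X×Y}| = 108.


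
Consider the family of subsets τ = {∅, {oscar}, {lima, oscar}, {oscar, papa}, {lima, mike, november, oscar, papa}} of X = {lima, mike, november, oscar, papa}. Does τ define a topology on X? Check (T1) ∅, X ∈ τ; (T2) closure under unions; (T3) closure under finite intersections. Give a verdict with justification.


τ is NOT a topology on X.

Axiom (T1): ∅ ∈ τ? Yes; X ∈ τ? Yes.
Axiom (T2/T3): check pairwise unions and intersections of members of τ.
Counterexample for (T2): {lima, oscar} ∪ {oscar, papa} = {lima, oscar, papa} ∉ τ. Therefore τ is NOT a topology.


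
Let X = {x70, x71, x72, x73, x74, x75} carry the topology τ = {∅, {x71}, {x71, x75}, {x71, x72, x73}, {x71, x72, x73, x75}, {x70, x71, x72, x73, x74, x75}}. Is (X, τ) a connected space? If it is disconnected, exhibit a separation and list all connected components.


(X, τ) is connected.

Find clopen sets (U ∈ τ with X ∖ U ∈ τ):
  U = ∅, X ∖ U = {x70, x71, x72, x73, x74, x75} — both open, so U is clopen.
  U = {x70, x71, x72, x73, x74, x75}, X ∖ U = ∅ — both open, so U is clopen.
Only trivial clopens (∅ and X) exist, so (X, τ) is connected.
Compute connected components by grouping points that agree on all clopens:
  component: {x70, x71, x72, x73, x74, x75}


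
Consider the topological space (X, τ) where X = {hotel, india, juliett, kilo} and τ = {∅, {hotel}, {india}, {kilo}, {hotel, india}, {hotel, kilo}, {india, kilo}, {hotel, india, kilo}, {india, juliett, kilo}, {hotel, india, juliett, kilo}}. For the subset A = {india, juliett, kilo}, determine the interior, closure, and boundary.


int(A) = {india, juliett, kilo}, cl(A) = {india, juliett, kilo}, ∂A = ∅.

Closed sets in (X, τ) are complements of opens:
  closed(X, τ) = {∅, {hotel}, {juliett}, {hotel, juliett}, {india, juliett}, {juliett, kilo}, {hotel, india, juliett}, {hotel, juliett, kilo}, {india, juliett, kilo}, {hotel, india, juliett, kilo}}.
int(A) = ⋃ {U ∈ τ : U ⊆ A}. Opens contained in A: ∅, {india}, {kilo}, {india, kilo}, {india, juliett, kilo}.
Taking the union of these: int(A) = {india, juliett, kilo}.
cl(A) = ⋂ {C closed : A ⊆ C}. Closed sets containing A: {india, juliett, kilo}, {hotel, india, juliett, kilo}.
Intersecting these: cl(A) = {india, juliett, kilo}.
∂A = cl(A) ∖ int(A) = {india, juliett, kilo} ∖ {india, juliett, kilo} = ∅.


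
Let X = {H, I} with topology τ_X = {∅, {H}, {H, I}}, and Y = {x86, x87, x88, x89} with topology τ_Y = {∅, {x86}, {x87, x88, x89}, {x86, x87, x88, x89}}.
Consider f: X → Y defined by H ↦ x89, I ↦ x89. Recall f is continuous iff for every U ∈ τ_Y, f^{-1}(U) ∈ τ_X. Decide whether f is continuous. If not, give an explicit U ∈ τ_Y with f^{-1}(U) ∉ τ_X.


f IS continuous.

Compute f^{-1}(U) for each U ∈ τ_Y:
  U = ∅: f^{-1}(U) = ∅ ∈ τ_X ✓.
  U = {x86}: f^{-1}(U) = ∅ ∈ τ_X ✓.
  U = {x87, x88, x89}: f^{-1}(U) = {H, I} ∈ τ_X ✓.
  U = {x86, x87, x88, x89}: f^{-1}(U) = {H, I} ∈ τ_X ✓.
Every preimage lies in τ_X, so f IS continuous.


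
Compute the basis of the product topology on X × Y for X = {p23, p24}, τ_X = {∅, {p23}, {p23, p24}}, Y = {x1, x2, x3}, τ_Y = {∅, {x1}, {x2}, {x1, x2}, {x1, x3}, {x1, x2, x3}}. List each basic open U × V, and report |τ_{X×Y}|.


Basis B = {∅ × ∅, {p23} × {x1}, {p23} × {x2}, {p23} × {x1, x2}, {p23} × {x1, x3}, {p23, p24} × {x1}, {p23, p24} × {x2}, {p23} × {x1, x2, x3}, {p23, p24} × {x1, x2}, {p23, p24} × {x1, x3}, {p23, p24} × {x1, x2, x3}}; |τ_{X×Y}| = 18.

Enumerate products U × V with U ∈ τ_X, V ∈ τ_Y (deduplicated):
  ∅ × ∅ = {} (∅)
  {p23} × {x1} = {(p23,x1)}
  {p23} × {x2} = {(p23,x2)}
  {p23} × {x1, x2} = {(p23,x1), (p23,x2)}
  {p23} × {x1, x3} = {(p23,x1), (p23,x3)}
  {p23, p24} × {x1} = {(p23,x1), (p24,x1)}
  {p23, p24} × {x2} = {(p23,x2), (p24,x2)}
  {p23} × {x1, x2, x3} = {(p23,x1), (p23,x2), (p23,x3)}
  {p23, p24} × {x1, x2} = {(p23,x1), (p23,x2), (p24,x1), (p24,x2)}
  {p23, p24} × {x1, x3} = {(p23,x1), (p23,x3), (p24,x1), (p24,x3)}
  {p23, p24} × {x1, x2, x3} = {(p23,x1), (p23,x2), (p23,x3), (p24,x1), (p24,x2), (p24,x3)}
These 11 distinct sets form the basis B.
Close under arbitrary unions to get τ_{X×Y}; counting gives |τ_{X×Y}| = 18.


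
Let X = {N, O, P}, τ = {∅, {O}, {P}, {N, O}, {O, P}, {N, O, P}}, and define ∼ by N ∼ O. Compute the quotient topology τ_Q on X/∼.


X/∼ = {[N=O], [P]}; |τ_Q| = 4.

Equivalence classes: [N=O], [P].
Quotient map π: X → X/∼ sends N ↦ [N=O], O ↦ [N=O], P ↦ [P].
For each subset V ⊆ X/∼, compute π^{-1}(V) ⊆ X and check whether π^{-1}(V) ∈ τ. V is open in τ_Q iff π^{-1}(V) ∈ τ.
  V = {}: π^{-1}(V) = ∅ ∈ τ ✓.
  V = {[N=O]}: π^{-1}(V) = {N, O} ∈ τ ✓.
  V = {[P]}: π^{-1}(V) = {P} ∈ τ ✓.
  V = {[N=O], [P]}: π^{-1}(V) = {N, O, P} ∈ τ ✓.
Open sets in the quotient: τ_Q = {{}, {[N=O]}, {[P]}, {[N=O], [P]}} (4 elements).


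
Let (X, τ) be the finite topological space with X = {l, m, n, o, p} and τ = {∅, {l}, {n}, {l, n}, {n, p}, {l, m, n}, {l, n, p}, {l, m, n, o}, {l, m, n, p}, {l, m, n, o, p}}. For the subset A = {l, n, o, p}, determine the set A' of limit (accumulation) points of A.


A' = {m, o, p}

For each x ∈ X, list the open sets U ∈ τ with x ∈ U, then check whether U ∩ (A ∖ {x}) ≠ ∅ for every such U.
  x = l: open {l} ∋ x has {l} ∩ (A ∖ {l}) = ∅, so x is NOT a limit point.
  x = m: opens ∋ x are {l, m, n}, {l, m, n, o}, {l, m, n, p}, {l, m, n, o, p}; each meets A ∖ {m}, so x IS a limit point.
  x = n: open {n} ∋ x has {n} ∩ (A ∖ {n}) = ∅, so x is NOT a limit point.
  x = o: opens ∋ x are {l, m, n, o}, {l, m, n, o, p}; each meets A ∖ {o}, so x IS a limit point.
  x = p: opens ∋ x are {n, p}, {l, n, p}, {l, m, n, p}, {l, m, n, o, p}; each meets A ∖ {p}, so x IS a limit point.
Collecting: A' = {m, o, p}.


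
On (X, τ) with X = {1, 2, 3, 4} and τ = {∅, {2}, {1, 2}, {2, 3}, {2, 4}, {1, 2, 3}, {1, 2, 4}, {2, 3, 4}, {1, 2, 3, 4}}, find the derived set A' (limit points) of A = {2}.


A' = {1, 3, 4}

For each x ∈ X, list the open sets U ∈ τ with x ∈ U, then check whether U ∩ (A ∖ {x}) ≠ ∅ for every such U.
  x = 1: opens ∋ x are {1, 2}, {1, 2, 3}, {1, 2, 4}, {1, 2, 3, 4}; each meets A ∖ {1}, so x IS a limit point.
  x = 2: open {2} ∋ x has {2} ∩ (A ∖ {2}) = ∅, so x is NOT a limit point.
  x = 3: opens ∋ x are {2, 3}, {1, 2, 3}, {2, 3, 4}, {1, 2, 3, 4}; each meets A ∖ {3}, so x IS a limit point.
  x = 4: opens ∋ x are {2, 4}, {1, 2, 4}, {2, 3, 4}, {1, 2, 3, 4}; each meets A ∖ {4}, so x IS a limit point.
Collecting: A' = {1, 3, 4}.


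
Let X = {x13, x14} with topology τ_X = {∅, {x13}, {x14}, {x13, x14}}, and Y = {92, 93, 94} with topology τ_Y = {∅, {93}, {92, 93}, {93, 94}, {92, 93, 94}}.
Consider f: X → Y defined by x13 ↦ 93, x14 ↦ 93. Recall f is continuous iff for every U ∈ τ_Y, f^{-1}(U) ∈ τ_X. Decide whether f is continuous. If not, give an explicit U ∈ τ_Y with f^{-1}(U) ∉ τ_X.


f IS continuous.

Compute f^{-1}(U) for each U ∈ τ_Y:
  U = ∅: f^{-1}(U) = ∅ ∈ τ_X ✓.
  U = {93}: f^{-1}(U) = {x13, x14} ∈ τ_X ✓.
  U = {92, 93}: f^{-1}(U) = {x13, x14} ∈ τ_X ✓.
  U = {93, 94}: f^{-1}(U) = {x13, x14} ∈ τ_X ✓.
  U = {92, 93, 94}: f^{-1}(U) = {x13, x14} ∈ τ_X ✓.
Every preimage lies in τ_X, so f IS continuous.


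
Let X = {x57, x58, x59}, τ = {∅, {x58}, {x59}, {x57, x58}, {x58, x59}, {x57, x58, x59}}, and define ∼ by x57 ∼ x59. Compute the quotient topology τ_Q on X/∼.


X/∼ = {[x57=x59], [x58]}; |τ_Q| = 3.

Equivalence classes: [x57=x59], [x58].
Quotient map π: X → X/∼ sends x57 ↦ [x57=x59], x58 ↦ [x58], x59 ↦ [x57=x59].
For each subset V ⊆ X/∼, compute π^{-1}(V) ⊆ X and check whether π^{-1}(V) ∈ τ. V is open in τ_Q iff π^{-1}(V) ∈ τ.
  V = {}: π^{-1}(V) = ∅ ∈ τ ✓.
  V = {[x57=x59]}: π^{-1}(V) = {x57, x59} ∉ τ ✗.
  V = {[x58]}: π^{-1}(V) = {x58} ∈ τ ✓.
  V = {[x57=x59], [x58]}: π^{-1}(V) = {x57, x58, x59} ∈ τ ✓.
Open sets in the quotient: τ_Q = {{}, {[x58]}, {[x57=x59], [x58]}} (3 elements).


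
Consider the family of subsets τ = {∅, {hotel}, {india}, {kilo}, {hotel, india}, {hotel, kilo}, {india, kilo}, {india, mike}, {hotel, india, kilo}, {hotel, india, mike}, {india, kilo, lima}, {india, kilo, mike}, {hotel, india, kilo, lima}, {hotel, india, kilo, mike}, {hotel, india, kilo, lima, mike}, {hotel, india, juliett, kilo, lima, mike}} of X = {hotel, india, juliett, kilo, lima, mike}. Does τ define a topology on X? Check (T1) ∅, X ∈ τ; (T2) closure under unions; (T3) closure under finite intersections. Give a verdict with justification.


τ is NOT a topology on X.

Axiom (T1): ∅ ∈ τ? Yes; X ∈ τ? Yes.
Axiom (T2/T3): check pairwise unions and intersections of members of τ.
Counterexample for (T2): {india, mike} ∪ {india, kilo, lima} = {india, kilo, lima, mike} ∉ τ. Therefore τ is NOT a topology.


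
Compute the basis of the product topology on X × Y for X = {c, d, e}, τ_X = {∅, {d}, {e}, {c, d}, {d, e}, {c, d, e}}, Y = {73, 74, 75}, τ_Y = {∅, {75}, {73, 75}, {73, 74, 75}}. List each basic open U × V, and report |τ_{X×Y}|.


Basis B = {∅ × ∅, {d} × {75}, {e} × {75}, {c, d} × {75}, {d} × {73, 75}, {d, e} × {75}, {e} × {73, 75}, {c, d, e} × {75}, {d} × {73, 74, 75}, {e} × {73, 74, 75}, {c, d} × {73, 75}, {d, e} × {73, 75}, {c, d} × {73, 74, 75}, {c, d, e} × {73, 75}, {d, e} × {73, 74, 75}, {c, d, e} × {73, 74, 75}}; |τ_{X×Y}| = 40.

Enumerate products U × V with U ∈ τ_X, V ∈ τ_Y (deduplicated):
  ∅ × ∅ = {} (∅)
  {d} × {75} = {(d,75)}
  {e} × {75} = {(e,75)}
  {c, d} × {75} = {(c,75), (d,75)}
  {d} × {73, 75} = {(d,73), (d,75)}
  {d, e} × {75} = {(d,75), (e,75)}
  {e} × {73, 75} = {(e,73), (e,75)}
  {c, d, e} × {75} = {(c,75), (d,75), (e,75)}
  {d} × {73, 74, 75} = {(d,73), (d,74), (d,75)}
  {e} × {73, 74, 75} = {(e,73), (e,74), (e,75)}
  {c, d} × {73, 75} = {(c,73), (c,75), (d,73), (d,75)}
  {d, e} × {73, 75} = {(d,73), (d,75), (e,73), (e,75)}
  {c, d} × {73, 74, 75} = {(c,73), (c,74), (c,75), (d,73), (d,74), (d,75)}
  {c, d, e} × {73, 75} = {(c,73), (c,75), (d,73), (d,75), (e,73), (e,75)}
  {d, e} × {73, 74, 75} = {(d,73), (d,74), (d,75), (e,73), (e,74), (e,75)}
  {c, d, e} × {73, 74, 75} = {(c,73), (c,74), (c,75), (d,73), (d,74), (d,75), (e,73), (e,74), (e,75)}
These 16 distinct sets form the basis B.
Close under arbitrary unions to get τ_{X×Y}; counting gives |τ_{X×Y}| = 40.


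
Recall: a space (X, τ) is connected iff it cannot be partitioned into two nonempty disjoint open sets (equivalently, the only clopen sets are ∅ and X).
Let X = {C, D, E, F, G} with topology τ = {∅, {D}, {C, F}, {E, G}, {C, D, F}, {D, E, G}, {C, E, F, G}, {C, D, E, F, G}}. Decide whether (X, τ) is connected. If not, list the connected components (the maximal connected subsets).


(X, τ) is disconnected; components = [{D}, {C, F}, {E, G}].

Find clopen sets (U ∈ τ with X ∖ U ∈ τ):
  U = ∅, X ∖ U = {C, D, E, F, G} — both open, so U is clopen.
  U = {D}, X ∖ U = {C, E, F, G} — both open, so U is clopen.
  U = {C, F}, X ∖ U = {D, E, G} — both open, so U is clopen.
  U = {E, G}, X ∖ U = {C, D, F} — both open, so U is clopen.
  U = {C, D, F}, X ∖ U = {E, G} — both open, so U is clopen.
  U = {D, E, G}, X ∖ U = {C, F} — both open, so U is clopen.
  U = {C, E, F, G}, X ∖ U = {D} — both open, so U is clopen.
  U = {C, D, E, F, G}, X ∖ U = ∅ — both open, so U is clopen.
Nontrivial clopen(s) exist: e.g. {D}. So (X, τ) is disconnected.
Compute connected components by grouping points that agree on all clopens:
  component: {D}
  component: {C, F}
  component: {E, G}
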